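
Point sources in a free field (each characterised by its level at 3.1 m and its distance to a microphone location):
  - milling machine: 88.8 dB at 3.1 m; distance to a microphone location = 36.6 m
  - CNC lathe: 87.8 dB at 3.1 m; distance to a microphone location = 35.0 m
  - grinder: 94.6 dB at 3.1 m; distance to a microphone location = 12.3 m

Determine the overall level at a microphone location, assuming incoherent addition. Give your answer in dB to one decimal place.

Apply inverse-square spreading to bring every level to the receiver, then sum 10^(L/10).
milling machine: 88.8 − 20·log₁₀(36.6/3.1) = 88.8 − 21.44 = 67.36 dB.
CNC lathe: 87.8 − 20·log₁₀(35.0/3.1) = 87.8 − 21.05 = 66.75 dB.
grinder: 94.6 − 20·log₁₀(12.3/3.1) = 94.6 − 11.97 = 82.63 dB.
Σ 10^(L/10) = 1.934e+08 → L_total = 10·log₁₀(1.934e+08) = 82.86 dB.

82.9 dB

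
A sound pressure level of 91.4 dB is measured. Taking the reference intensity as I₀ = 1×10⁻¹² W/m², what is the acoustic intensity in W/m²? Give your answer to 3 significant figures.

I = I₀·10^(L/10) = 10⁻¹² × 10^(91.4/10) = 10^(-2.860).

0.00138 W/m²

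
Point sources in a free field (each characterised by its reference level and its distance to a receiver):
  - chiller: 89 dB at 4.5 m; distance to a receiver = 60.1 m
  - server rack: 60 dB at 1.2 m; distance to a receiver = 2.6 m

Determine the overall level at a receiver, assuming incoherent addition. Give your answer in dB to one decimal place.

Propagate each source to the receiver with L = L_ref − 20·log₁₀(r/r_ref), then add intensities.
chiller: 89 − 20·log₁₀(60.1/4.5) = 89 − 22.51 = 66.49 dB.
server rack: 60 − 20·log₁₀(2.6/1.2) = 60 − 6.72 = 53.28 dB.
Σ 10^(L/10) = 4.666e+06 → L_total = 10·log₁₀(4.666e+06) = 66.69 dB.

66.7 dB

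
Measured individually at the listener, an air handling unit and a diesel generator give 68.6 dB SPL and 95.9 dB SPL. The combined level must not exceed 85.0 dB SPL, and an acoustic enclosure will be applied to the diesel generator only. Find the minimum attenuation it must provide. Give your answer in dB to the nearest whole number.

The untreated sources together contribute 10^(68.6/10) = 7.244e+06, i.e. 68.60 dB SPL.
To meet 85.0 dB SPL overall, the treated diesel generator may contribute at most 10^(85.0/10) − 7.244e+06 = 3.090e+08, i.e. 84.90 dB SPL.
Required insertion loss = 95.9 − 84.90 = 11.00 dB.

11 dB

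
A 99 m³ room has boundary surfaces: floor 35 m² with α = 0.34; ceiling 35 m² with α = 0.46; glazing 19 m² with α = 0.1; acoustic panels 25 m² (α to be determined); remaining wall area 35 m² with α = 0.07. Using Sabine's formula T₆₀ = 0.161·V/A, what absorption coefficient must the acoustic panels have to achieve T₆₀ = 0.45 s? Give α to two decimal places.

0.12

A = 0.161·V/T₆₀ = 0.161·99/0.45 = 35.42 m² sabins.
Absorption from the other surfaces = 35·0.34 + 35·0.46 + 19·0.1 + 35·0.07 = 32.35 m², so the acoustic panels must supply 3.07 m² over 25 m².
α = 3.07/25 = 0.123.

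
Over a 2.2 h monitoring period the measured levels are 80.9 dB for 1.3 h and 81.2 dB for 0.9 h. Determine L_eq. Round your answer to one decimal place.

81.0 dB

L_eq = 10·log₁₀[(1/T)·Σ tᵢ·10^(Lᵢ/10)] with T = 2.2 h.
Σ tᵢ·10^(Lᵢ/10) = 1.3·10^(80.9/10) + 0.9·10^(81.2/10) = 2.786e+08.
L_eq = 10·log₁₀(2.786e+08/2.2) = 81.03 dB.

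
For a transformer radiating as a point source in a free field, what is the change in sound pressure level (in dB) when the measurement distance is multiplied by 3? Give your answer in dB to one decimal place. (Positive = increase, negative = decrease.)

Point-source spreading: ΔL = −20·log₁₀(r₂/r₁).
ΔL = −20·log₁₀(3) = -9.54 dB.

-9.5 dB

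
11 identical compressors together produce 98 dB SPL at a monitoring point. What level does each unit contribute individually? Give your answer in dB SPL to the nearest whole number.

88 dB SPL

Dividing the total intensity by 11 lowers the level by 10·log₁₀ 11 = 10.414 dB: L₁ = 98 − 10.414.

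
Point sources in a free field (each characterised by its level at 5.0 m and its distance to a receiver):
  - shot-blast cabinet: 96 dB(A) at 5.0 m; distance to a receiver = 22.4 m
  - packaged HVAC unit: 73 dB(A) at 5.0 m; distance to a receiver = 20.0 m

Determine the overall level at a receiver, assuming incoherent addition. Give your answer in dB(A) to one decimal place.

First find each source's level at the receiver (point-source: −20·log₁₀(r/r_ref)), then combine on an intensity basis.
shot-blast cabinet: 96 − 20·log₁₀(22.4/5.0) = 96 − 13.03 = 82.97 dB(A).
packaged HVAC unit: 73 − 20·log₁₀(20.0/5.0) = 73 − 12.04 = 60.96 dB(A).
Σ 10^(L/10) = 1.996e+08 → L_total = 10·log₁₀(1.996e+08) = 83.00 dB(A).

83.0 dB(A)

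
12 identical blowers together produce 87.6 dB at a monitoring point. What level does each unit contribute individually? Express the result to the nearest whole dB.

77 dB

For N identical incoherent sources L_total = L₁ + 10·log₁₀ N, so L₁ = 87.6 − 10·log₁₀(12) = 87.6 − 10.792.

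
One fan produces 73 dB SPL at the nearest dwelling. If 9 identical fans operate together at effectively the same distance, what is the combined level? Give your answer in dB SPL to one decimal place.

82.5 dB SPL

With 9 equal, uncorrelated contributions the intensity is 9× that of one unit, giving a rise of 10·log₁₀ 9.
L_total = 73 + 10·log₁₀(9) = 73 + 9.542 = 82.54 dB SPL.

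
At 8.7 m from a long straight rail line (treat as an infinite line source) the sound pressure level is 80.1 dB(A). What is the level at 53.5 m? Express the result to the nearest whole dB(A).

72 dB(A)

For a line source, L₂ = L₁ − 10·log₁₀(r₂/r₁).
L₂ = 80.1 − 10·log₁₀(53.5/8.7) = 80.1 − 7.888 = 72.21 dB(A).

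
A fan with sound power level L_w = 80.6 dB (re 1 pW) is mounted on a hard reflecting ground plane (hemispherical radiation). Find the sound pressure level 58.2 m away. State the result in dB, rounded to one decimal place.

L_p = L_w − 10·log₁₀(2π·r²) with r = 58.2 m.
2π·r² = 2.128e+04 m², 10·log₁₀ of that is 43.280 dB.
L_p = 80.6 − 43.280 = 37.32 dB.

37.3 dB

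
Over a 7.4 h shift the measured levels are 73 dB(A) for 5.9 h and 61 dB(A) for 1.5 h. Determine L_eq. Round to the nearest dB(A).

L_eq = 10·log₁₀[(1/T)·Σ tᵢ·10^(Lᵢ/10)] with T = 7.4 h.
Σ tᵢ·10^(Lᵢ/10) = 5.9·10^(73/10) + 1.5·10^(61/10) = 1.196e+08.
L_eq = 10·log₁₀(1.196e+08/7.4) = 72.09 dB(A).

72 dB(A)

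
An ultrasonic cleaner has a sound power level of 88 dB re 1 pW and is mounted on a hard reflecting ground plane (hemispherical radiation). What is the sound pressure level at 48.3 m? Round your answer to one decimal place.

L_p = L_w − 10·log₁₀(2π·r²) with r = 48.3 m.
2π·r² = 1.466e+04 m², 10·log₁₀ of that is 41.661 dB.
L_p = 88 − 41.661 = 46.34 dB.

46.3 dB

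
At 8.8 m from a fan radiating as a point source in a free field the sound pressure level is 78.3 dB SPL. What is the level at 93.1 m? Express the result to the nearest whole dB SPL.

For a point source, L₂ = L₁ − 20·log₁₀(r₂/r₁).
L₂ = 78.3 − 20·log₁₀(93.1/8.8) = 78.3 − 20.489 = 57.81 dB SPL.

58 dB SPL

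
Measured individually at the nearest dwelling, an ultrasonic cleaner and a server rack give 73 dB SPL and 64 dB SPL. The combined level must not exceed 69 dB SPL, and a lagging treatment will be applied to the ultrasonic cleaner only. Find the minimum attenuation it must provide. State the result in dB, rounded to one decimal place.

Everything except the ultrasonic cleaner sums to 10^(64/10) = 2.512e+06 in linear terms, 64.00 dB SPL.
To meet 69 dB SPL overall, the treated ultrasonic cleaner may contribute at most 10^(69/10) − 2.512e+06 = 5.431e+06, i.e. 67.35 dB SPL.
Required insertion loss = 73 − 67.35 = 5.65 dB.

5.7 dB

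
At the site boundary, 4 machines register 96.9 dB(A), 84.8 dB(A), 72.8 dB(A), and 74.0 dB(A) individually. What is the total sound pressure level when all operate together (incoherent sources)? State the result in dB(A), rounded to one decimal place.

Incoherent sources combine by intensity addition: L_total = 10·log₁₀(Σ 10^(L_i/10)).
Σ 10^(L/10) = 10^(96.9/10) + 10^(84.8/10) + 10^(72.8/10) + 10^(74.0/10) = 5.244e+09.
L_total = 10·log₁₀(5.244e+09) = 97.20 dB(A).

97.2 dB(A)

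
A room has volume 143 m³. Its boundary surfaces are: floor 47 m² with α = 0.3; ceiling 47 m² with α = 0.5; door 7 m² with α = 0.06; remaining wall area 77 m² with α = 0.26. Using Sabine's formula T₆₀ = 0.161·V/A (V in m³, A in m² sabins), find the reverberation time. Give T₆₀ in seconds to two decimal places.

Total absorption A = 47·0.3 + 47·0.5 + 7·0.06 + 77·0.26 = 58.04 m² sabins.
T₆₀ = 0.161·V/A = 0.161·143/58.04 = 0.397 s.

0.40 s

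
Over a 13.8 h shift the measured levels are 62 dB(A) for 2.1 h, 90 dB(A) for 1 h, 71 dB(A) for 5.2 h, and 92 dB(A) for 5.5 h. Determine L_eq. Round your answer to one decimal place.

L_eq = 10·log₁₀[(1/T)·Σ tᵢ·10^(Lᵢ/10)] with T = 13.8 h.
Σ tᵢ·10^(Lᵢ/10) = 2.1·10^(62/10) + 1·10^(90/10) + 5.2·10^(71/10) + 5.5·10^(92/10) = 9.786e+09.
L_eq = 10·log₁₀(9.786e+09/13.8) = 88.51 dB(A).

88.5 dB(A)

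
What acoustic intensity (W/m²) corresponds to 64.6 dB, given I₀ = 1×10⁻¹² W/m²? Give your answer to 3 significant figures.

2.88e-06 W/m²

I/I₀ = 10^(64.6/10) = 2.884e+06, so I = 2.884e+06 × 10⁻¹² W/m².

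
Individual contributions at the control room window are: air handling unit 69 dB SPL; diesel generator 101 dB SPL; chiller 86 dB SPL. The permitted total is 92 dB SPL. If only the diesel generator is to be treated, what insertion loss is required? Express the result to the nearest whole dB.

10 dB

Everything except the diesel generator sums to 10^(69/10) + 10^(86/10) = 4.061e+08 in linear terms, 86.09 dB SPL.
The limit corresponds to 10^(92/10) = 1.585e+09; subtracting the fixed part leaves 1.179e+09 for the diesel generator, i.e. 90.71 dB SPL.
Required insertion loss = 101 − 90.71 = 10.29 dB.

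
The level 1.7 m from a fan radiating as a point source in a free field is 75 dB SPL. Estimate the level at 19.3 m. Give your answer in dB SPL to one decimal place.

Spherical spreading from a point source gives a 20·log₁₀(r₂/r₁) drop.
L₂ = 75 − 20·log₁₀(19.3/1.7) = 75 − 21.102 = 53.90 dB SPL.

53.9 dB SPL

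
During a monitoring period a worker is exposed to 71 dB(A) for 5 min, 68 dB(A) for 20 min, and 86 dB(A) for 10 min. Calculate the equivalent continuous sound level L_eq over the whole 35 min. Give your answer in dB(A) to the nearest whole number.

L_eq = 10·log₁₀[(1/T)·Σ tᵢ·10^(Lᵢ/10)] with T = 35 min.
Σ tᵢ·10^(Lᵢ/10) = 5·10^(71/10) + 20·10^(68/10) + 10·10^(86/10) = 4.170e+09.
L_eq = 10·log₁₀(4.170e+09/35) = 80.76 dB(A).

81 dB(A)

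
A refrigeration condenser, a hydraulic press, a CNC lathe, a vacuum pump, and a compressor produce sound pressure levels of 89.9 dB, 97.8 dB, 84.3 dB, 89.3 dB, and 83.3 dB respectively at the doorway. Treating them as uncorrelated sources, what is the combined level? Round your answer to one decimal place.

For uncorrelated sources the intensities add, so convert each level to linear form, sum, and take 10·log₁₀ of the total.
Σ 10^(L/10) = 10^(89.9/10) + 10^(97.8/10) + 10^(84.3/10) + 10^(89.3/10) + 10^(83.3/10) = 8.337e+09.
L_total = 10·log₁₀(8.337e+09) = 99.21 dB.

99.2 dB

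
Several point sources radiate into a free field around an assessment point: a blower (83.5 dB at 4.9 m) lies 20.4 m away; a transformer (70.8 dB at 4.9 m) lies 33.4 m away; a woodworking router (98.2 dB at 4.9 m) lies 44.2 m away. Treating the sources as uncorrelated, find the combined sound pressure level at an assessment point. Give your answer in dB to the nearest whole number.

80 dB

Apply inverse-square spreading to bring every level to the receiver, then sum 10^(L/10).
blower: 83.5 − 20·log₁₀(20.4/4.9) = 83.5 − 12.39 = 71.11 dB.
transformer: 70.8 − 20·log₁₀(33.4/4.9) = 70.8 − 16.67 = 54.13 dB.
woodworking router: 98.2 − 20·log₁₀(44.2/4.9) = 98.2 − 19.10 = 79.10 dB.
Σ 10^(L/10) = 9.437e+07 → L_total = 10·log₁₀(9.437e+07) = 79.75 dB.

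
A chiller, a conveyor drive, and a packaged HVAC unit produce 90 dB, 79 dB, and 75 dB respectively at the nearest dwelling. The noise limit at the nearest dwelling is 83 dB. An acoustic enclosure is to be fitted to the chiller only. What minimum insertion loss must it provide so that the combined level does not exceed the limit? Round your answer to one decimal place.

Everything except the chiller sums to 10^(79/10) + 10^(75/10) = 1.111e+08 in linear terms, 80.46 dB.
The limit corresponds to 10^(83/10) = 1.995e+08; subtracting the fixed part leaves 8.847e+07 for the chiller, i.e. 79.47 dB.
So the chiller must be reduced from 90 to 79.47 dB: IL = 10.53 dB.

10.5 dB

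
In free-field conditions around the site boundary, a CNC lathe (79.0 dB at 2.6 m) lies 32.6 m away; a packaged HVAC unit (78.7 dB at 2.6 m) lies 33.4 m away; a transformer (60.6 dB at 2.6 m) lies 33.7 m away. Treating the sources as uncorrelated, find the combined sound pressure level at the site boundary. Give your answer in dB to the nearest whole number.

60 dB

First find each source's level at the receiver (point-source: −20·log₁₀(r/r_ref)), then combine on an intensity basis.
CNC lathe: 79.0 − 20·log₁₀(32.6/2.6) = 79.0 − 21.96 = 57.04 dB.
packaged HVAC unit: 78.7 − 20·log₁₀(33.4/2.6) = 78.7 − 22.18 = 56.52 dB.
transformer: 60.6 − 20·log₁₀(33.7/2.6) = 60.6 − 22.25 = 38.35 dB.
Σ 10^(L/10) = 9.613e+05 → L_total = 10·log₁₀(9.613e+05) = 59.83 dB.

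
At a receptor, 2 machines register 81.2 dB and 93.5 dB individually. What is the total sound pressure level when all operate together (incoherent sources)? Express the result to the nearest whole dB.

Incoherent sources combine by intensity addition: L_total = 10·log₁₀(Σ 10^(L_i/10)).
Σ 10^(L/10) = 10^(81.2/10) + 10^(93.5/10) = 2.371e+09.
L_total = 10·log₁₀(2.371e+09) = 93.75 dB.

94 dB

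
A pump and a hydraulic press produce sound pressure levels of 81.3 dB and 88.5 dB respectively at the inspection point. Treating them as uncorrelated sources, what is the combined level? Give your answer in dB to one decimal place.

89.3 dB

Incoherent sources combine by intensity addition: L_total = 10·log₁₀(Σ 10^(L_i/10)).
Σ 10^(L/10) = 10^(81.3/10) + 10^(88.5/10) = 8.428e+08.
L_total = 10·log₁₀(8.428e+08) = 89.26 dB.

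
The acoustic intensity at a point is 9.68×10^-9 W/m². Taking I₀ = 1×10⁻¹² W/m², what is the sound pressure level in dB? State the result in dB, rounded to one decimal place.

39.9 dB

L = 10·log₁₀(I/I₀) = 10·log₁₀(9.68×10^-9/10⁻¹²) = 10·log₁₀(9.68×10^3).
L = 10·(0.9859 + 3) = 39.86 dB.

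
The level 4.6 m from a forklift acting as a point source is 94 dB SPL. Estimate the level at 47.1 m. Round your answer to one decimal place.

73.8 dB SPL

Spherical spreading from a point source gives a 20·log₁₀(r₂/r₁) drop.
L₂ = 94 − 20·log₁₀(47.1/4.6) = 94 − 20.205 = 73.79 dB SPL.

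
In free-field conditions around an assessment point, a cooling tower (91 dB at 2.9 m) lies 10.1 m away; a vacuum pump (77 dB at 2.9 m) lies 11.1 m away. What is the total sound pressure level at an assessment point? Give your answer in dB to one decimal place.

First find each source's level at the receiver (point-source: −20·log₁₀(r/r_ref)), then combine on an intensity basis.
cooling tower: 91 − 20·log₁₀(10.1/2.9) = 91 − 10.84 = 80.16 dB.
vacuum pump: 77 − 20·log₁₀(11.1/2.9) = 77 − 11.66 = 65.34 dB.
Σ 10^(L/10) = 1.072e+08 → L_total = 10·log₁₀(1.072e+08) = 80.30 dB.

80.3 dB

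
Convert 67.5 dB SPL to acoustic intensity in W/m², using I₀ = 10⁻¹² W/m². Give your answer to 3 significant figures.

5.62e-06 W/m²

I/I₀ = 10^(67.5/10) = 5.623e+06, so I = 5.623e+06 × 10⁻¹² W/m².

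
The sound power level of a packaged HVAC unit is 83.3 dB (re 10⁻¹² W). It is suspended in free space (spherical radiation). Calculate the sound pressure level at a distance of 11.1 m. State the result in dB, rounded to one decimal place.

51.4 dB

L_p = L_w − 10·log₁₀(4π·r²) with r = 11.1 m.
4π·r² = 1548 m², 10·log₁₀ of that is 31.899 dB.
L_p = 83.3 − 31.899 = 51.40 dB.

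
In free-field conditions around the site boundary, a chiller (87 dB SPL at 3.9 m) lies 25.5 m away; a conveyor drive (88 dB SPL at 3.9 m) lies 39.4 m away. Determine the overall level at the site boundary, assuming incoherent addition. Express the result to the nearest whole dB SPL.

First find each source's level at the receiver (point-source: −20·log₁₀(r/r_ref)), then combine on an intensity basis.
chiller: 87 − 20·log₁₀(25.5/3.9) = 87 − 16.31 = 70.69 dB SPL.
conveyor drive: 88 − 20·log₁₀(39.4/3.9) = 88 − 20.09 = 67.91 dB SPL.
Σ 10^(L/10) = 1.791e+07 → L_total = 10·log₁₀(1.791e+07) = 72.53 dB SPL.

73 dB SPL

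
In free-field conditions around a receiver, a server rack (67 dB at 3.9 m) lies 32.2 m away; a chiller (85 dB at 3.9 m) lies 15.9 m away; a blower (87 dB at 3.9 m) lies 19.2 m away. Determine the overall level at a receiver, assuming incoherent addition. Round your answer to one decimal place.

Propagate each source to the receiver with L = L_ref − 20·log₁₀(r/r_ref), then add intensities.
server rack: 67 − 20·log₁₀(32.2/3.9) = 67 − 18.34 = 48.66 dB.
chiller: 85 − 20·log₁₀(15.9/3.9) = 85 − 12.21 = 72.79 dB.
blower: 87 − 20·log₁₀(19.2/3.9) = 87 − 13.84 = 73.16 dB.
Σ 10^(L/10) = 3.978e+07 → L_total = 10·log₁₀(3.978e+07) = 76.00 dB.

76.0 dB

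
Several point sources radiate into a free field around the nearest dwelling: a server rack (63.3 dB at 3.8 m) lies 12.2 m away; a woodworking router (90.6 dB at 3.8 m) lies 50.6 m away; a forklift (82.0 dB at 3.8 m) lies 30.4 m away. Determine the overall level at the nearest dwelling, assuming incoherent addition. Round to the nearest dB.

70 dB

Apply inverse-square spreading to bring every level to the receiver, then sum 10^(L/10).
server rack: 63.3 − 20·log₁₀(12.2/3.8) = 63.3 − 10.13 = 53.17 dB.
woodworking router: 90.6 − 20·log₁₀(50.6/3.8) = 90.6 − 22.49 = 68.11 dB.
forklift: 82.0 − 20·log₁₀(30.4/3.8) = 82.0 − 18.06 = 63.94 dB.
Σ 10^(L/10) = 9.159e+06 → L_total = 10·log₁₀(9.159e+06) = 69.62 dB.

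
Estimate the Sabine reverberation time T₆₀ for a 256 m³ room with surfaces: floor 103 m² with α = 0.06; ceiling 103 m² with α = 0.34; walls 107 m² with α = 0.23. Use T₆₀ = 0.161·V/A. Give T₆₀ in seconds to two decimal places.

Summing Sᵢαᵢ: 103·0.06 + 103·0.34 + 107·0.23 = 65.81 m².
T₆₀ = 0.161 × 256 / 65.81 = 0.626 s.

0.63 s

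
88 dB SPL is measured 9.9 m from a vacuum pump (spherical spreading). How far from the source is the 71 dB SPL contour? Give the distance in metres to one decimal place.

70.1 m

For a point source L₁ − L₂ = 20·log₁₀(r₂/r₁), so r₂ = r₁·10^((L₁−L₂)/20).
r₂ = 9.9·10^((88−71)/20) = 9.9·10^(17.0/20) = 70.09 m.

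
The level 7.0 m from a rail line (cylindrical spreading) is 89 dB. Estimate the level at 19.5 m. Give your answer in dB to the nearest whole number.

85 dB

For a line source, L₂ = L₁ − 10·log₁₀(r₂/r₁).
L₂ = 89 − 10·log₁₀(19.5/7.0) = 89 − 4.449 = 84.55 dB.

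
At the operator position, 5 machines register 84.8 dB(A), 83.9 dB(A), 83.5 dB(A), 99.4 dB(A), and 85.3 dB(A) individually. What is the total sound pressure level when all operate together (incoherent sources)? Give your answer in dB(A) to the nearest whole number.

Incoherent sources combine by intensity addition: L_total = 10·log₁₀(Σ 10^(L_i/10)).
Σ 10^(L/10) = 10^(84.8/10) + 10^(83.9/10) + 10^(83.5/10) + 10^(99.4/10) + 10^(85.3/10) = 9.820e+09.
L_total = 10·log₁₀(9.820e+09) = 99.92 dB(A).

100 dB(A)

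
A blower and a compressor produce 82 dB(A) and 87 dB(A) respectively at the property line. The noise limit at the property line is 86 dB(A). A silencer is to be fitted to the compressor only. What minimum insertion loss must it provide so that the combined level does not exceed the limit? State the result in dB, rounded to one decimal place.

3.2 dB

Everything except the compressor sums to 10^(82/10) = 1.585e+08 in linear terms, 82.00 dB(A).
The limit corresponds to 10^(86/10) = 3.981e+08; subtracting the fixed part leaves 2.396e+08 for the compressor, i.e. 83.80 dB(A).
Required insertion loss = 87 − 83.80 = 3.20 dB.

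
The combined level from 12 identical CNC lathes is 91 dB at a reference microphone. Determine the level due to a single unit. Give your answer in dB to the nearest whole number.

80 dB

Dividing the total intensity by 12 lowers the level by 10·log₁₀ 12 = 10.792 dB: L₁ = 91 − 10.792.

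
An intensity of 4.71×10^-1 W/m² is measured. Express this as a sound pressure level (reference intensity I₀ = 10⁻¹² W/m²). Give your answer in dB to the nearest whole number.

117 dB

Dividing by I₀ shifts the exponent by 12: I/I₀ = 4.71×10^11.
L = 10·(0.6730 + 11) = 116.73 dB.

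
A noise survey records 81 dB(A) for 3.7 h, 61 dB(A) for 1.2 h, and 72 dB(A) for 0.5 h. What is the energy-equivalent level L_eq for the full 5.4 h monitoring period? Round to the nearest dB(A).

The energy average is taken in the linear domain: L_eq = 10·log₁₀[(Σ tᵢ·10^(Lᵢ/10))/T], T = 5.4 h.
Σ tᵢ·10^(Lᵢ/10) = 3.7·10^(81/10) + 1.2·10^(61/10) + 0.5·10^(72/10) = 4.752e+08.
L_eq = 10·log₁₀(4.752e+08/5.4) = 79.45 dB(A).

79 dB(A)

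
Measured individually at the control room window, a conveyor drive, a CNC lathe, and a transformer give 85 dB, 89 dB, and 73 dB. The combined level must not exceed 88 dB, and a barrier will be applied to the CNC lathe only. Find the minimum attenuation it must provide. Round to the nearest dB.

4 dB

Everything except the CNC lathe sums to 10^(85/10) + 10^(73/10) = 3.362e+08 in linear terms, 85.27 dB.
To meet 88 dB overall, the treated CNC lathe may contribute at most 10^(88/10) − 3.362e+08 = 2.948e+08, i.e. 84.69 dB.
So the CNC lathe must be reduced from 89 to 84.69 dB: IL = 4.31 dB.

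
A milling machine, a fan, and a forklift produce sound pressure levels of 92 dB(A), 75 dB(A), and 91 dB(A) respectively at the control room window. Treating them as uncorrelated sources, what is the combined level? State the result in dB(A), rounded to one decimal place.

Incoherent sources combine by intensity addition: L_total = 10·log₁₀(Σ 10^(L_i/10)).
Σ 10^(L/10) = 10^(92/10) + 10^(75/10) + 10^(91/10) = 2.875e+09.
L_total = 10·log₁₀(2.875e+09) = 94.59 dB(A).

94.6 dB(A)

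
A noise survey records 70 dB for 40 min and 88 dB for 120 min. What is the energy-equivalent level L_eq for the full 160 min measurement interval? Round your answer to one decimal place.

86.8 dB

The energy average is taken in the linear domain: L_eq = 10·log₁₀[(Σ tᵢ·10^(Lᵢ/10))/T], T = 160 min.
Σ tᵢ·10^(Lᵢ/10) = 40·10^(70/10) + 120·10^(88/10) = 7.611e+10.
L_eq = 10·log₁₀(7.611e+10/160) = 86.77 dB.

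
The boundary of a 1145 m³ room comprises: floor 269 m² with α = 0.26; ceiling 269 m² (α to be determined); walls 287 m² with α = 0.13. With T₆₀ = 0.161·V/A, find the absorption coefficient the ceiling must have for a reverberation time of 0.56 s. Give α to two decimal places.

A = 0.161·V/T₆₀ = 0.161·1145/0.56 = 329.19 m² sabins.
Absorption from the other surfaces = 269·0.26 + 287·0.13 = 107.25 m², so the ceiling must supply 221.94 m² over 269 m².
α = 221.94/269 = 0.825.

0.83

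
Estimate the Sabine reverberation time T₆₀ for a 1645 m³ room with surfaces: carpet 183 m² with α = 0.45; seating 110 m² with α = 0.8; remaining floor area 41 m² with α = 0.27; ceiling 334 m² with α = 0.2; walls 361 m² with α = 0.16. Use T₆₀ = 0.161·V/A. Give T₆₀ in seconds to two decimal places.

0.87 s

A = Σ Sᵢαᵢ = 183·0.45 + 110·0.8 + 41·0.27 + 334·0.2 + 361·0.16 = 305.98 m².
T₆₀ = 0.161·V/A = 0.161·1645/305.98 = 0.866 s.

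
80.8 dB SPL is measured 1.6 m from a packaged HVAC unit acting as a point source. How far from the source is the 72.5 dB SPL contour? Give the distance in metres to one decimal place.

The 8.3 dB drop corresponds to a distance ratio of 10^(8.3/20) for a point source.
r₂ = 1.6·10^((80.8−72.5)/20) = 1.6·10^(8.3/20) = 4.16 m.

4.2 m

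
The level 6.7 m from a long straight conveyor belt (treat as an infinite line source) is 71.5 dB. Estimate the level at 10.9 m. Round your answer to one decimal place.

For a line source, L₂ = L₁ − 10·log₁₀(r₂/r₁).
L₂ = 71.5 − 10·log₁₀(10.9/6.7) = 71.5 − 2.114 = 69.39 dB.

69.4 dB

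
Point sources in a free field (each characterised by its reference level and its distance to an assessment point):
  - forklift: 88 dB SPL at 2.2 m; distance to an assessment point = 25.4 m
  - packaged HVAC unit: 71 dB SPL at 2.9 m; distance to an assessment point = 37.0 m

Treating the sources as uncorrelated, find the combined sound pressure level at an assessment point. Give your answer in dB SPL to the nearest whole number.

67 dB SPL

First find each source's level at the receiver (point-source: −20·log₁₀(r/r_ref)), then combine on an intensity basis.
forklift: 88 − 20·log₁₀(25.4/2.2) = 88 − 21.25 = 66.75 dB SPL.
packaged HVAC unit: 71 − 20·log₁₀(37.0/2.9) = 71 − 22.12 = 48.88 dB SPL.
Σ 10^(L/10) = 4.811e+06 → L_total = 10·log₁₀(4.811e+06) = 66.82 dB SPL.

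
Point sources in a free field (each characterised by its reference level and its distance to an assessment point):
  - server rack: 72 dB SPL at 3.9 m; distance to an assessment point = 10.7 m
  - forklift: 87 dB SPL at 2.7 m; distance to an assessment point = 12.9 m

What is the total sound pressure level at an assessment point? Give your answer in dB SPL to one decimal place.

73.8 dB SPL

Propagate each source to the receiver with L = L_ref − 20·log₁₀(r/r_ref), then add intensities.
server rack: 72 − 20·log₁₀(10.7/3.9) = 72 − 8.77 = 63.23 dB SPL.
forklift: 87 − 20·log₁₀(12.9/2.7) = 87 − 13.58 = 73.42 dB SPL.
Σ 10^(L/10) = 2.406e+07 → L_total = 10·log₁₀(2.406e+07) = 73.81 dB SPL.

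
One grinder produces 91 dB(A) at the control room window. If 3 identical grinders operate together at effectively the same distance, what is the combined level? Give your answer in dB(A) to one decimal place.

95.8 dB(A)

With 3 equal, uncorrelated contributions the intensity is 3× that of one unit, giving a rise of 10·log₁₀ 3.
L_total = 91 + 10·log₁₀(3) = 91 + 4.771 = 95.77 dB(A).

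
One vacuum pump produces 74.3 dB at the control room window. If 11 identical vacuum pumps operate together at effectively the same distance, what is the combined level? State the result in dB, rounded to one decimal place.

N identical incoherent sources raise the level by 10·log₁₀ N.
L_total = 74.3 + 10·log₁₀(11) = 74.3 + 10.414 = 84.71 dB.

84.7 dB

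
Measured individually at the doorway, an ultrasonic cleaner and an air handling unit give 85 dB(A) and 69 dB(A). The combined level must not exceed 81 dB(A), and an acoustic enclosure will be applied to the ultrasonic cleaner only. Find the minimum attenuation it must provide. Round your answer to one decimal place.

Everything except the ultrasonic cleaner sums to 10^(69/10) = 7.943e+06 in linear terms, 69.00 dB(A).
The limit corresponds to 10^(81/10) = 1.259e+08; subtracting the fixed part leaves 1.179e+08 for the ultrasonic cleaner, i.e. 80.72 dB(A).
So the ultrasonic cleaner must be reduced from 85 to 80.72 dB(A): IL = 4.28 dB.

4.3 dB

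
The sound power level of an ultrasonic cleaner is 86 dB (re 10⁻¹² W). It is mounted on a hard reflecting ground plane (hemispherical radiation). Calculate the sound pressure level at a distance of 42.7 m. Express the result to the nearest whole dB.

L_p = L_w − 10·log₁₀(2π·r²) with r = 42.7 m.
2π·r² = 1.146e+04 m², 10·log₁₀ of that is 40.590 dB.
L_p = 86 − 40.590 = 45.41 dB.

45 dB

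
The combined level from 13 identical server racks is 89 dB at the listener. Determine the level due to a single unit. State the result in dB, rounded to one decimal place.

77.9 dB

13 equal contributions raise the level by 10·log₁₀ 13 = 11.139 dB, so each unit alone gives 89 − 11.139.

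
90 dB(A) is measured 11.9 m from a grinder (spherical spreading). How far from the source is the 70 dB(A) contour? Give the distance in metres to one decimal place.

119.0 m

The 20.0 dB drop corresponds to a distance ratio of 10^(20.0/20) for a point source.
r₂ = 11.9·10^((90−70)/20) = 11.9·10^(20.0/20) = 119.00 m.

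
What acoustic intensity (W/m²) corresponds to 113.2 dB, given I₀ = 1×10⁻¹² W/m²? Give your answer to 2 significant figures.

0.21 W/m²

I = I₀·10^(L/10) = 10⁻¹² × 10^(113.2/10) = 10^(-0.680).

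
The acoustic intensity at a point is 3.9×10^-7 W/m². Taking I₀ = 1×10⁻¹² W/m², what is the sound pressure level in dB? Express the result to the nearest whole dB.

L = 10·log₁₀(I/I₀) = 10·log₁₀(3.9×10^-7/10⁻¹²) = 10·log₁₀(3.9×10^5).
L = 10·(0.5911 + 5) = 55.91 dB.

56 dB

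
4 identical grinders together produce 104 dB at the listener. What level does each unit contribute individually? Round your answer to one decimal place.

Dividing the total intensity by 4 lowers the level by 10·log₁₀ 4 = 6.021 dB: L₁ = 104 − 6.021.

98.0 dB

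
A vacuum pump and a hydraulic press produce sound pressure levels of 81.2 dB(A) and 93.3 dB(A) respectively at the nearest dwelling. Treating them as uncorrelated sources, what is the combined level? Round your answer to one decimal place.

93.6 dB(A)

Incoherent sources combine by intensity addition: L_total = 10·log₁₀(Σ 10^(L_i/10)).
Σ 10^(L/10) = 10^(81.2/10) + 10^(93.3/10) = 2.270e+09.
L_total = 10·log₁₀(2.270e+09) = 93.56 dB(A).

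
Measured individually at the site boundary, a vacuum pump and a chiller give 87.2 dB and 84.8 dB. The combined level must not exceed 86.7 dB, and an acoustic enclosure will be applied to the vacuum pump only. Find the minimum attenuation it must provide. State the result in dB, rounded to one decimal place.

5.0 dB

Everything except the vacuum pump sums to 10^(84.8/10) = 3.020e+08 in linear terms, 84.80 dB.
The limit corresponds to 10^(86.7/10) = 4.677e+08; subtracting the fixed part leaves 1.657e+08 for the vacuum pump, i.e. 82.19 dB.
Required insertion loss = 87.2 − 82.19 = 5.01 dB.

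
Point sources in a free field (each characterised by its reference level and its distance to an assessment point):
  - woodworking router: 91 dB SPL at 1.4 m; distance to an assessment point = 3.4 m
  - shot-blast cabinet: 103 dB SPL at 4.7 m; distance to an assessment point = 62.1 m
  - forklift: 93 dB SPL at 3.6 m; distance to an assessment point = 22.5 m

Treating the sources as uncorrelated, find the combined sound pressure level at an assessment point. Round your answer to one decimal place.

Apply inverse-square spreading to bring every level to the receiver, then sum 10^(L/10).
woodworking router: 91 − 20·log₁₀(3.4/1.4) = 91 − 7.71 = 83.29 dB SPL.
shot-blast cabinet: 103 − 20·log₁₀(62.1/4.7) = 103 − 22.42 = 80.58 dB SPL.
forklift: 93 − 20·log₁₀(22.5/3.6) = 93 − 15.92 = 77.08 dB SPL.
Σ 10^(L/10) = 3.788e+08 → L_total = 10·log₁₀(3.788e+08) = 85.78 dB SPL.

85.8 dB SPL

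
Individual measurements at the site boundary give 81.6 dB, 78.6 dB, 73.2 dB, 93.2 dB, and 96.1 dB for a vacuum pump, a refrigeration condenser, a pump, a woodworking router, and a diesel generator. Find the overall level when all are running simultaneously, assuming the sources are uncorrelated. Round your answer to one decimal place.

Incoherent sources combine by intensity addition: L_total = 10·log₁₀(Σ 10^(L_i/10)).
Σ 10^(L/10) = 10^(81.6/10) + 10^(78.6/10) + 10^(73.2/10) + 10^(93.2/10) + 10^(96.1/10) = 6.401e+09.
L_total = 10·log₁₀(6.401e+09) = 98.06 dB.

98.1 dB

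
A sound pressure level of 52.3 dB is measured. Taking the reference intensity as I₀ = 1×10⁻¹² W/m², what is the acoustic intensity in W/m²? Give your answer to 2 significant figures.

1.7e-07 W/m²

I = I₀·10^(L/10) = 10⁻¹² × 10^(52.3/10) = 10^(-6.770).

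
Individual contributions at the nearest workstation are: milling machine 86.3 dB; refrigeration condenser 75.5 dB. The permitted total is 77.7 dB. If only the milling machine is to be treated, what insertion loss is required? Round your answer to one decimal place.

12.6 dB

Everything except the milling machine sums to 10^(75.5/10) = 3.548e+07 in linear terms, 75.50 dB.
The limit corresponds to 10^(77.7/10) = 5.888e+07; subtracting the fixed part leaves 2.340e+07 for the milling machine, i.e. 73.69 dB.
So the milling machine must be reduced from 86.3 to 73.69 dB: IL = 12.61 dB.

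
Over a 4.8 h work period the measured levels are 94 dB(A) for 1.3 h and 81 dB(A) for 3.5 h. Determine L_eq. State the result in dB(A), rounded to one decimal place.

88.9 dB(A)

L_eq = 10·log₁₀[(1/T)·Σ tᵢ·10^(Lᵢ/10)] with T = 4.8 h.
Σ tᵢ·10^(Lᵢ/10) = 1.3·10^(94/10) + 3.5·10^(81/10) = 3.706e+09.
L_eq = 10·log₁₀(3.706e+09/4.8) = 88.88 dB(A).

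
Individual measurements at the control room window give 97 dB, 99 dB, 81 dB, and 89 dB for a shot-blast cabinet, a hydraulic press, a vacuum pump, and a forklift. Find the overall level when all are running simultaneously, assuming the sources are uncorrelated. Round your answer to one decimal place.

Incoherent sources combine by intensity addition: L_total = 10·log₁₀(Σ 10^(L_i/10)).
Σ 10^(L/10) = 10^(97/10) + 10^(99/10) + 10^(81/10) + 10^(89/10) = 1.388e+10.
L_total = 10·log₁₀(1.388e+10) = 101.42 dB.

101.4 dB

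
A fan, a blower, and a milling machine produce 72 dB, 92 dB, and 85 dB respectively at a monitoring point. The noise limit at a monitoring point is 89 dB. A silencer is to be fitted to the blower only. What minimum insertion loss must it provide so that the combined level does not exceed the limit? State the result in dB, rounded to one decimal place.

5.4 dB

The untreated sources together contribute 10^(72/10) + 10^(85/10) = 3.321e+08, i.e. 85.21 dB.
The limit corresponds to 10^(89/10) = 7.943e+08; subtracting the fixed part leaves 4.623e+08 for the blower, i.e. 86.65 dB.
So the blower must be reduced from 92 to 86.65 dB: IL = 5.35 dB.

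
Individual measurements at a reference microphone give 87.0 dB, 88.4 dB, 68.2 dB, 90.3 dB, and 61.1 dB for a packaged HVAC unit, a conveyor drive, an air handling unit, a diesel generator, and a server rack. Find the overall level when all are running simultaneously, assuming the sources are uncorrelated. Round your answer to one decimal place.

Incoherent sources combine by intensity addition: L_total = 10·log₁₀(Σ 10^(L_i/10)).
Σ 10^(L/10) = 10^(87.0/10) + 10^(88.4/10) + 10^(68.2/10) + 10^(90.3/10) + 10^(61.1/10) = 2.272e+09.
L_total = 10·log₁₀(2.272e+09) = 93.56 dB.

93.6 dB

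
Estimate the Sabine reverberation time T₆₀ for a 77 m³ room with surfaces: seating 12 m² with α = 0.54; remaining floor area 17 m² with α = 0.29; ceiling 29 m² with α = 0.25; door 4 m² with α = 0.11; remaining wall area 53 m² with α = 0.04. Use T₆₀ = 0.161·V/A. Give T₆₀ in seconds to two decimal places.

0.58 s

Summing Sᵢαᵢ: 12·0.54 + 17·0.29 + 29·0.25 + 4·0.11 + 53·0.04 = 21.22 m².
T₆₀ = 0.161 × 77 / 21.22 = 0.584 s.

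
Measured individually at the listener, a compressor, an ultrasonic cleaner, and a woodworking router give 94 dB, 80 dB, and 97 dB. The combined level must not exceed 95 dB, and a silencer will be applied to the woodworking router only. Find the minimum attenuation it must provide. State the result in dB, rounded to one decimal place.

Fixed contribution from the other sources: Σ 10^(L/10) = 10^(94/10) + 10^(80/10) = 2.612e+09 (94.17 dB).
The limit corresponds to 10^(95/10) = 3.162e+09; subtracting the fixed part leaves 5.504e+08 for the woodworking router, i.e. 87.41 dB.
Required insertion loss = 97 − 87.41 = 9.59 dB.

9.6 dB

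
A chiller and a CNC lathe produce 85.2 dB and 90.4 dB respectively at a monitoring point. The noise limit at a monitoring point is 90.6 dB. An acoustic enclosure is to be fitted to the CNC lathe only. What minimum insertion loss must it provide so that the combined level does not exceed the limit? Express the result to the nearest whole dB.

1 dB

Everything except the CNC lathe sums to 10^(85.2/10) = 3.311e+08 in linear terms, 85.20 dB.
The limit corresponds to 10^(90.6/10) = 1.148e+09; subtracting the fixed part leaves 8.170e+08 for the CNC lathe, i.e. 89.12 dB.
Required insertion loss = 90.4 − 89.12 = 1.28 dB.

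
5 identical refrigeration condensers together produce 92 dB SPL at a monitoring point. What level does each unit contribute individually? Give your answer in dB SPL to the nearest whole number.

85 dB SPL

Dividing the total intensity by 5 lowers the level by 10·log₁₀ 5 = 6.990 dB: L₁ = 92 − 6.990.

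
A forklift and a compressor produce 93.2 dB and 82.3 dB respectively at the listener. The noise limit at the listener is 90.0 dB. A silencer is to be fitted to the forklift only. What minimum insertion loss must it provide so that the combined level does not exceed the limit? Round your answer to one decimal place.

Fixed contribution from the other source: Σ 10^(L/10) = 10^(82.3/10) = 1.698e+08 (82.30 dB).
To meet 90.0 dB overall, the treated forklift may contribute at most 10^(90.0/10) − 1.698e+08 = 8.302e+08, i.e. 89.19 dB.
So the forklift must be reduced from 93.2 to 89.19 dB: IL = 4.01 dB.

4.0 dB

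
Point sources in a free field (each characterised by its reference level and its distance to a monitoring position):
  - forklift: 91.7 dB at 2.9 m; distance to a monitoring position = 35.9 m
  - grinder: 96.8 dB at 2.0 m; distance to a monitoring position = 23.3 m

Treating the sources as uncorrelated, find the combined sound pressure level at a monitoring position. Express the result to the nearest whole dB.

Propagate each source to the receiver with L = L_ref − 20·log₁₀(r/r_ref), then add intensities.
forklift: 91.7 − 20·log₁₀(35.9/2.9) = 91.7 − 21.85 = 69.85 dB.
grinder: 96.8 − 20·log₁₀(23.3/2.0) = 96.8 − 21.33 = 75.47 dB.
Σ 10^(L/10) = 4.492e+07 → L_total = 10·log₁₀(4.492e+07) = 76.52 dB.

77 dB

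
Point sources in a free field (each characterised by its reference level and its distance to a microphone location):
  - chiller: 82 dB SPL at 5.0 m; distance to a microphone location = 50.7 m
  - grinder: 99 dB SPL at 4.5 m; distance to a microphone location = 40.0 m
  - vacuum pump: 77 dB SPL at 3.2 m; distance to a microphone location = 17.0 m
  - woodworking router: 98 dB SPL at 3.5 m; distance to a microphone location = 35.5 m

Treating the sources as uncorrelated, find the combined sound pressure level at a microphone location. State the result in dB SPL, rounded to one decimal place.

82.2 dB SPL

Apply inverse-square spreading to bring every level to the receiver, then sum 10^(L/10).
chiller: 82 − 20·log₁₀(50.7/5.0) = 82 − 20.12 = 61.88 dB SPL.
grinder: 99 − 20·log₁₀(40.0/4.5) = 99 − 18.98 = 80.02 dB SPL.
vacuum pump: 77 − 20·log₁₀(17.0/3.2) = 77 − 14.51 = 62.49 dB SPL.
woodworking router: 98 − 20·log₁₀(35.5/3.5) = 98 − 20.12 = 77.88 dB SPL.
Σ 10^(L/10) = 1.652e+08 → L_total = 10·log₁₀(1.652e+08) = 82.18 dB SPL.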